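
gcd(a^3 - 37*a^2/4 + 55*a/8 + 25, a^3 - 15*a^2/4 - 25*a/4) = a + 5/4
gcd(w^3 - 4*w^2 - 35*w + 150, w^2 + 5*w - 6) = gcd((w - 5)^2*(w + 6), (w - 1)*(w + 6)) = w + 6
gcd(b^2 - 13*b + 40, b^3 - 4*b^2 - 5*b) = b - 5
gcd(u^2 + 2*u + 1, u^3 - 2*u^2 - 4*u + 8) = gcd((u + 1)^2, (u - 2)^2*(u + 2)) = 1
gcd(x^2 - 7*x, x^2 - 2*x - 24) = 1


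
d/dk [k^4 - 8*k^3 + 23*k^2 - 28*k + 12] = 4*k^3 - 24*k^2 + 46*k - 28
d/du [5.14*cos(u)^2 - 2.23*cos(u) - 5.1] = (2.23 - 10.28*cos(u))*sin(u)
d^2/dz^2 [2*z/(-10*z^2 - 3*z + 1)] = 4*(-z*(20*z + 3)^2 + 3*(10*z + 1)*(10*z^2 + 3*z - 1))/(10*z^2 + 3*z - 1)^3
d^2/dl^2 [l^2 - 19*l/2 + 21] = 2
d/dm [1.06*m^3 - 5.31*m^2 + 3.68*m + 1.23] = 3.18*m^2 - 10.62*m + 3.68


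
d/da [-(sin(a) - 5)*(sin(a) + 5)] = -sin(2*a)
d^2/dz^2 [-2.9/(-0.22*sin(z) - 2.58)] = (-0.14036*sin(z)^2 + 1.64604*sin(z) + 0.28072)/(0.22*sin(z) + 2.58)^3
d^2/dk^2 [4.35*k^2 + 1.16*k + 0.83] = 8.70000000000000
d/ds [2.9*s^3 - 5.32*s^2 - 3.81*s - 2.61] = 8.7*s^2 - 10.64*s - 3.81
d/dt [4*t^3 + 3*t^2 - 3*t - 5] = 12*t^2 + 6*t - 3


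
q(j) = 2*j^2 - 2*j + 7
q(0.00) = 7.00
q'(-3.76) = -17.04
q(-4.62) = 58.93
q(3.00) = 19.00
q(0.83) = 6.72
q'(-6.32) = -27.28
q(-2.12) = 20.23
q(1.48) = 8.42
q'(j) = 4*j - 2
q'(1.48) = 3.92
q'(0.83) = 1.32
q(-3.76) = 42.80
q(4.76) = 42.80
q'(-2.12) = -10.48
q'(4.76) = 17.04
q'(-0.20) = -2.80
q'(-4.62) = -20.48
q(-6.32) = 99.52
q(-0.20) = 7.48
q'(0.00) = -2.00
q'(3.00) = 10.00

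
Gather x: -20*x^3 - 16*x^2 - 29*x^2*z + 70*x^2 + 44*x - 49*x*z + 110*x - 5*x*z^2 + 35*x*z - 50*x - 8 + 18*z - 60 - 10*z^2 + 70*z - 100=-20*x^3 + x^2*(54 - 29*z) + x*(-5*z^2 - 14*z + 104) - 10*z^2 + 88*z - 168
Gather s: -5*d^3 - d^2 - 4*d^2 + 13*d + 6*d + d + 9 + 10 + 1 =-5*d^3 - 5*d^2 + 20*d + 20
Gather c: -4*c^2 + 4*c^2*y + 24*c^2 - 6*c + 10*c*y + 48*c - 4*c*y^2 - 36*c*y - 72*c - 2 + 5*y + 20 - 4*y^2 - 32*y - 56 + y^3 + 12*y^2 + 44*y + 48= c^2*(4*y + 20) + c*(-4*y^2 - 26*y - 30) + y^3 + 8*y^2 + 17*y + 10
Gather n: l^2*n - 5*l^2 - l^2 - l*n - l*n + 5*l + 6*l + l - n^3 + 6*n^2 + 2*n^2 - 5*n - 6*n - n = -6*l^2 + 12*l - n^3 + 8*n^2 + n*(l^2 - 2*l - 12)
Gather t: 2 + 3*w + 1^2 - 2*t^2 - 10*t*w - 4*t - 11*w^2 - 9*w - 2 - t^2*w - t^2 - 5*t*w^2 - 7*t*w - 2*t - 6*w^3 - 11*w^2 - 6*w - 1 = t^2*(-w - 3) + t*(-5*w^2 - 17*w - 6) - 6*w^3 - 22*w^2 - 12*w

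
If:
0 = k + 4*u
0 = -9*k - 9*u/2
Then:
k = 0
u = 0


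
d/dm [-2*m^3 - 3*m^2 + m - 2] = -6*m^2 - 6*m + 1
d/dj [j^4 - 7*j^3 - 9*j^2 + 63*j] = 4*j^3 - 21*j^2 - 18*j + 63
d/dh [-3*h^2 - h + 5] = -6*h - 1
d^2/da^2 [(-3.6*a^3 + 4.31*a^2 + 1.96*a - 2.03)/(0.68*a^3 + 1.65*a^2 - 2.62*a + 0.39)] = (3.5527136788005e-15*a^7 + 12.064288*a^6 - 33.044736*a^5 + 59.459472*a^4 - 42.314876*a^3 - 12.267696*a^2 + 45.031356*a - 19.940296)/(0.314432*a^9 + 2.28888*a^8 + 1.919436*a^7 - 12.604707*a^6 - 4.769994*a^5 + 32.995161*a^4 - 27.790264*a^3 + 8.784243*a^2 - 1.195506*a + 0.059319)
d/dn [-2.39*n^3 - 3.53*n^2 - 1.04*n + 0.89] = -7.17*n^2 - 7.06*n - 1.04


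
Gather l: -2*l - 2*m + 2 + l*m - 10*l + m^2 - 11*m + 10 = l*(m - 12) + m^2 - 13*m + 12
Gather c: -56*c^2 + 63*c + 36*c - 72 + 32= -56*c^2 + 99*c - 40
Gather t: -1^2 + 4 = 3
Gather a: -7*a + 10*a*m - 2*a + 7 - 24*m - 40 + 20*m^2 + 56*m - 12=a*(10*m - 9) + 20*m^2 + 32*m - 45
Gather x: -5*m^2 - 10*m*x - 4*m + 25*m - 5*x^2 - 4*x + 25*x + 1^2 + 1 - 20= -5*m^2 + 21*m - 5*x^2 + x*(21 - 10*m) - 18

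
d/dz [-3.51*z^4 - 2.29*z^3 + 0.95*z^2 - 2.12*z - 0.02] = -14.04*z^3 - 6.87*z^2 + 1.9*z - 2.12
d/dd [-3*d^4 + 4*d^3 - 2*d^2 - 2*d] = -12*d^3 + 12*d^2 - 4*d - 2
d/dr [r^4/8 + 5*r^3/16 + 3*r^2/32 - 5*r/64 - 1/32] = r^3/2 + 15*r^2/16 + 3*r/16 - 5/64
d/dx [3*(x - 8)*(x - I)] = 6*x - 24 - 3*I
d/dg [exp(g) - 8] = exp(g)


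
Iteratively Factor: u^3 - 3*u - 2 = (u + 1)*(u^2 - u - 2) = (u - 2)*(u + 1)*(u + 1)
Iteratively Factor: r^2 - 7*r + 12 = (r - 3)*(r - 4)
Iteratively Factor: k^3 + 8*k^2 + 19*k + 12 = (k + 1)*(k^2 + 7*k + 12) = (k + 1)*(k + 4)*(k + 3)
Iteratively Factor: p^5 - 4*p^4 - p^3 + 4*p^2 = (p)*(p^4 - 4*p^3 - p^2 + 4*p) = p*(p - 1)*(p^3 - 3*p^2 - 4*p) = p*(p - 4)*(p - 1)*(p^2 + p) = p^2*(p - 4)*(p - 1)*(p + 1)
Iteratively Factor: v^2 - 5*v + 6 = (v - 3)*(v - 2)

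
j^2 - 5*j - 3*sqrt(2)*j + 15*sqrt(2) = (j - 5)*(j - 3*sqrt(2))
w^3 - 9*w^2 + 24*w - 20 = (w - 5)*(w - 2)^2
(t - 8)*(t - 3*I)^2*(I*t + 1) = I*t^4 + 7*t^3 - 8*I*t^3 - 56*t^2 - 15*I*t^2 - 9*t + 120*I*t + 72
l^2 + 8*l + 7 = (l + 1)*(l + 7)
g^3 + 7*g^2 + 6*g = g*(g + 1)*(g + 6)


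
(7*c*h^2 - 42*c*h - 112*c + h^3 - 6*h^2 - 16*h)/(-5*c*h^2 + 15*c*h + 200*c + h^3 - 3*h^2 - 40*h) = (-7*c*h - 14*c - h^2 - 2*h)/(5*c*h + 25*c - h^2 - 5*h)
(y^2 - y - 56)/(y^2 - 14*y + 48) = (y + 7)/(y - 6)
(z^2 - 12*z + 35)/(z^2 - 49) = (z - 5)/(z + 7)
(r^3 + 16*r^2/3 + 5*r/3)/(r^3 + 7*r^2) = (3*r^2 + 16*r + 5)/(3*r*(r + 7))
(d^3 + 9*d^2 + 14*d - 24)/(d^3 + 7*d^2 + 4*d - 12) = (d + 4)/(d + 2)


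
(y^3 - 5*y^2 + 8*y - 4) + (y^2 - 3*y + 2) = y^3 - 4*y^2 + 5*y - 2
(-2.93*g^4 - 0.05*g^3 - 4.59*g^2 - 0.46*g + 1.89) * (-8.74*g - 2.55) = 25.6082*g^5 + 7.9085*g^4 + 40.2441*g^3 + 15.7249*g^2 - 15.3456*g - 4.8195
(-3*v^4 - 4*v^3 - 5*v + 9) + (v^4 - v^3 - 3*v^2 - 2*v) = -2*v^4 - 5*v^3 - 3*v^2 - 7*v + 9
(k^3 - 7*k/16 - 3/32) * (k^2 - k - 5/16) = k^5 - k^4 - 3*k^3/4 + 11*k^2/32 + 59*k/256 + 15/512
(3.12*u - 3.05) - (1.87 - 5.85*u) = 8.97*u - 4.92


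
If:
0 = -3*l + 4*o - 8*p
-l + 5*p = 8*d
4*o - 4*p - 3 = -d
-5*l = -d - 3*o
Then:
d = 31/345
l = 212/345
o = 343/345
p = 4/15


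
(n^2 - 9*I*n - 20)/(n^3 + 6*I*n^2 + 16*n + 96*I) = (n - 5*I)/(n^2 + 10*I*n - 24)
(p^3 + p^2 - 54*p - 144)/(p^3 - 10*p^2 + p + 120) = (p + 6)/(p - 5)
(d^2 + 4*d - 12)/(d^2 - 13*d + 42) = (d^2 + 4*d - 12)/(d^2 - 13*d + 42)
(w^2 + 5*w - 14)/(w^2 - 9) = (w^2 + 5*w - 14)/(w^2 - 9)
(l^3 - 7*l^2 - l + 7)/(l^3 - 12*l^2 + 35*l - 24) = (l^2 - 6*l - 7)/(l^2 - 11*l + 24)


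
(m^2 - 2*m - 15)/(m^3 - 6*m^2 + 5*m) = (m + 3)/(m*(m - 1))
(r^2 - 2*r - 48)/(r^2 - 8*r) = (r + 6)/r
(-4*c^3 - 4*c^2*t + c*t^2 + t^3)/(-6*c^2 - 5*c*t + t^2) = (-4*c^2 + t^2)/(-6*c + t)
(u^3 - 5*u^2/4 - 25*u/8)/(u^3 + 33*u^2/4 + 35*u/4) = (u - 5/2)/(u + 7)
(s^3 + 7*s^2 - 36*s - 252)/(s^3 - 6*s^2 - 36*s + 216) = (s + 7)/(s - 6)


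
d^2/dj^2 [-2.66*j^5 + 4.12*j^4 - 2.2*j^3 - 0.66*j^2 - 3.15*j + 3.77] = -53.2*j^3 + 49.44*j^2 - 13.2*j - 1.32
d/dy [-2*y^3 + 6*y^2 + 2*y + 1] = -6*y^2 + 12*y + 2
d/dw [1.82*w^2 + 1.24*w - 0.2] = 3.64*w + 1.24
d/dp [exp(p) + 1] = exp(p)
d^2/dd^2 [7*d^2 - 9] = 14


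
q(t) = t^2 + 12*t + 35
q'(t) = 2*t + 12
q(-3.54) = 5.05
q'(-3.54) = 4.92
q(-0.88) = 25.21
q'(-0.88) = 10.24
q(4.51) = 109.46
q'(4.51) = 21.02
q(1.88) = 61.09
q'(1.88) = 15.76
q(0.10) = 36.21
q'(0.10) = 12.20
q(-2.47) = 11.46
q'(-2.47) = 7.06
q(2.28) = 67.56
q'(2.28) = 16.56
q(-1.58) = 18.54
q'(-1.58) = 8.84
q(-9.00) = 8.00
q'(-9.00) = -6.00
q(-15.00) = 80.00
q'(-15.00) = -18.00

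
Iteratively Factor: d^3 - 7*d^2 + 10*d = (d - 5)*(d^2 - 2*d) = d*(d - 5)*(d - 2)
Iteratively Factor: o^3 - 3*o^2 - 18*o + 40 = (o - 2)*(o^2 - o - 20) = (o - 5)*(o - 2)*(o + 4)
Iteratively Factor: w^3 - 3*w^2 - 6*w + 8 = (w - 1)*(w^2 - 2*w - 8) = (w - 4)*(w - 1)*(w + 2)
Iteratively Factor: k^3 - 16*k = (k + 4)*(k^2 - 4*k) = (k - 4)*(k + 4)*(k)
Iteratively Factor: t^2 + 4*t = (t + 4)*(t)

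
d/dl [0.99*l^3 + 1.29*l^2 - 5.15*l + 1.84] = 2.97*l^2 + 2.58*l - 5.15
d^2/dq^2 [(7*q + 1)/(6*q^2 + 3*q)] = 2*(28*q^3 + 12*q^2 + 6*q + 1)/(3*q^3*(8*q^3 + 12*q^2 + 6*q + 1))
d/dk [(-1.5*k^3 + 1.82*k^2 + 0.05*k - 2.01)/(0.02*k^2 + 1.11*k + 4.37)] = (-0.03*k^4 - 3.33*k^3 - 17.6458*k^2 + 15.9872*k + 2.4496)/(0.0004*k^4 + 0.0444*k^3 + 1.4069*k^2 + 9.7014*k + 19.0969)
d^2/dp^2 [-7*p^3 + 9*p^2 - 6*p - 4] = 18 - 42*p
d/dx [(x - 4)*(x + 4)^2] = (x + 4)*(3*x - 4)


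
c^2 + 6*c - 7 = (c - 1)*(c + 7)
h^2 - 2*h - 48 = (h - 8)*(h + 6)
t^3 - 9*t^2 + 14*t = t*(t - 7)*(t - 2)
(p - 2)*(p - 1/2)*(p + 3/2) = p^3 - p^2 - 11*p/4 + 3/2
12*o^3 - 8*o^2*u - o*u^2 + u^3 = (-2*o + u)^2*(3*o + u)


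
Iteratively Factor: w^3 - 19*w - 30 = (w + 3)*(w^2 - 3*w - 10) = (w + 2)*(w + 3)*(w - 5)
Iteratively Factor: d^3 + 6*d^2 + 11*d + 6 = (d + 2)*(d^2 + 4*d + 3) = (d + 2)*(d + 3)*(d + 1)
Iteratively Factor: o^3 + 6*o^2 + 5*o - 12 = (o + 3)*(o^2 + 3*o - 4) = (o + 3)*(o + 4)*(o - 1)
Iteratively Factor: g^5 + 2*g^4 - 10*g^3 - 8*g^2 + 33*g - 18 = (g - 1)*(g^4 + 3*g^3 - 7*g^2 - 15*g + 18) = (g - 1)*(g + 3)*(g^3 - 7*g + 6) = (g - 2)*(g - 1)*(g + 3)*(g^2 + 2*g - 3) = (g - 2)*(g - 1)^2*(g + 3)*(g + 3)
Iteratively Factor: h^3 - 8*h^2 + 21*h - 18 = (h - 2)*(h^2 - 6*h + 9) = (h - 3)*(h - 2)*(h - 3)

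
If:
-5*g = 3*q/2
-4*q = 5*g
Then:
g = 0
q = 0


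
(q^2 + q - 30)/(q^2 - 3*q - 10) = (q + 6)/(q + 2)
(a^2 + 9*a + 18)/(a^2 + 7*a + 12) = (a + 6)/(a + 4)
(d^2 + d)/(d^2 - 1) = d/(d - 1)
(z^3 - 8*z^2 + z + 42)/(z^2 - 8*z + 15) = (z^2 - 5*z - 14)/(z - 5)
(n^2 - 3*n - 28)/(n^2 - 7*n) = (n + 4)/n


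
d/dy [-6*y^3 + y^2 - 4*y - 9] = -18*y^2 + 2*y - 4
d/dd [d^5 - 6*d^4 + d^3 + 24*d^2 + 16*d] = 5*d^4 - 24*d^3 + 3*d^2 + 48*d + 16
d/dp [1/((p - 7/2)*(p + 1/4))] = 16*(13 - 8*p)/(64*p^4 - 416*p^3 + 564*p^2 + 364*p + 49)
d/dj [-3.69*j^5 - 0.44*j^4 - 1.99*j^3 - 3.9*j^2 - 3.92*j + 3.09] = -18.45*j^4 - 1.76*j^3 - 5.97*j^2 - 7.8*j - 3.92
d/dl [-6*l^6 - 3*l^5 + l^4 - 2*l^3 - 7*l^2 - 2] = l*(-36*l^4 - 15*l^3 + 4*l^2 - 6*l - 14)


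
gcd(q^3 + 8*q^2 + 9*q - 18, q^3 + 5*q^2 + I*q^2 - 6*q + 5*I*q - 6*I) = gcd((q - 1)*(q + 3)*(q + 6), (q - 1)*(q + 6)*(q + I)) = q^2 + 5*q - 6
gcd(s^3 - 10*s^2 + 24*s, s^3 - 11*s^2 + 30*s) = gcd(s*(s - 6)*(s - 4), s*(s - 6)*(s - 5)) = s^2 - 6*s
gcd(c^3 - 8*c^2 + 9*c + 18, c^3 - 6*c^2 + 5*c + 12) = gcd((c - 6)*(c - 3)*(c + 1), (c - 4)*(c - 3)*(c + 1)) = c^2 - 2*c - 3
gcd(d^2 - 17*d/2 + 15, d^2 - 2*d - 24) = d - 6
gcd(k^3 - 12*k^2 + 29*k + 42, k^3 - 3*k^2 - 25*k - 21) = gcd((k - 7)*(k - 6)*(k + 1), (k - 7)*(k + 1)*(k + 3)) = k^2 - 6*k - 7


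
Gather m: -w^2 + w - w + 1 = 1 - w^2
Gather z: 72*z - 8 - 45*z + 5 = 27*z - 3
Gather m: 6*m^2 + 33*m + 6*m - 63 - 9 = 6*m^2 + 39*m - 72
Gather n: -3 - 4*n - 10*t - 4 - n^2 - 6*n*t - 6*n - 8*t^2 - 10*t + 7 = -n^2 + n*(-6*t - 10) - 8*t^2 - 20*t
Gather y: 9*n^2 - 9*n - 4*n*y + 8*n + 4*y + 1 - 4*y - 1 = 9*n^2 - 4*n*y - n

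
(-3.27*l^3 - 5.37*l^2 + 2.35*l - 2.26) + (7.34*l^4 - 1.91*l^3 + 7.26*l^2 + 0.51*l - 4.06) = 7.34*l^4 - 5.18*l^3 + 1.89*l^2 + 2.86*l - 6.32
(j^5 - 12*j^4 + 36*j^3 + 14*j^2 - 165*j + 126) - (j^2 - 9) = j^5 - 12*j^4 + 36*j^3 + 13*j^2 - 165*j + 135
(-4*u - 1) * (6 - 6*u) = 24*u^2 - 18*u - 6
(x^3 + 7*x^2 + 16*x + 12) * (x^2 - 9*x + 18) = x^5 - 2*x^4 - 29*x^3 - 6*x^2 + 180*x + 216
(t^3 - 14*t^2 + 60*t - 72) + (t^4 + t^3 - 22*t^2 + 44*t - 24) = t^4 + 2*t^3 - 36*t^2 + 104*t - 96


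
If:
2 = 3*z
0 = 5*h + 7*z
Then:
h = -14/15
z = 2/3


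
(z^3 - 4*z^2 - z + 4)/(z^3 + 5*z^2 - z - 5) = (z - 4)/(z + 5)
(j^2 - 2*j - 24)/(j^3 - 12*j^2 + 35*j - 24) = (j^2 - 2*j - 24)/(j^3 - 12*j^2 + 35*j - 24)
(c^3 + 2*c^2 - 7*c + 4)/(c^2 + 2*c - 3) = (c^2 + 3*c - 4)/(c + 3)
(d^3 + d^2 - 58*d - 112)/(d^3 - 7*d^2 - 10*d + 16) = (d + 7)/(d - 1)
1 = 1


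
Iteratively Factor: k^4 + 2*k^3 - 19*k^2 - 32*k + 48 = (k - 4)*(k^3 + 6*k^2 + 5*k - 12) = (k - 4)*(k - 1)*(k^2 + 7*k + 12) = (k - 4)*(k - 1)*(k + 4)*(k + 3)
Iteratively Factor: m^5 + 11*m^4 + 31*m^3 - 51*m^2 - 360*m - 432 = (m - 3)*(m^4 + 14*m^3 + 73*m^2 + 168*m + 144) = (m - 3)*(m + 4)*(m^3 + 10*m^2 + 33*m + 36) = (m - 3)*(m + 3)*(m + 4)*(m^2 + 7*m + 12) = (m - 3)*(m + 3)^2*(m + 4)*(m + 4)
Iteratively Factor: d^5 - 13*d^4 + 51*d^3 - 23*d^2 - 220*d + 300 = (d - 3)*(d^4 - 10*d^3 + 21*d^2 + 40*d - 100) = (d - 5)*(d - 3)*(d^3 - 5*d^2 - 4*d + 20) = (d - 5)*(d - 3)*(d + 2)*(d^2 - 7*d + 10) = (d - 5)^2*(d - 3)*(d + 2)*(d - 2)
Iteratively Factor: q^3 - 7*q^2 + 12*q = (q)*(q^2 - 7*q + 12) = q*(q - 3)*(q - 4)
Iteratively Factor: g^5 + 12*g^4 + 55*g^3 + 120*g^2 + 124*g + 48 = (g + 4)*(g^4 + 8*g^3 + 23*g^2 + 28*g + 12) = (g + 3)*(g + 4)*(g^3 + 5*g^2 + 8*g + 4) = (g + 1)*(g + 3)*(g + 4)*(g^2 + 4*g + 4) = (g + 1)*(g + 2)*(g + 3)*(g + 4)*(g + 2)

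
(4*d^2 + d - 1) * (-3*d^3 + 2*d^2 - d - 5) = -12*d^5 + 5*d^4 + d^3 - 23*d^2 - 4*d + 5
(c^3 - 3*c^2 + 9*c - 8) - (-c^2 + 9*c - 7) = c^3 - 2*c^2 - 1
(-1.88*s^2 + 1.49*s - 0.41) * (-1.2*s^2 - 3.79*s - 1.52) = 2.256*s^4 + 5.3372*s^3 - 2.2975*s^2 - 0.7109*s + 0.6232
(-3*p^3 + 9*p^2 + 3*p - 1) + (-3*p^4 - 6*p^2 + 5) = -3*p^4 - 3*p^3 + 3*p^2 + 3*p + 4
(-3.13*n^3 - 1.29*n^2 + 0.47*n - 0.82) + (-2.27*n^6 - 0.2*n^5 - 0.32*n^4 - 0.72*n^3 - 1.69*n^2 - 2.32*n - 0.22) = -2.27*n^6 - 0.2*n^5 - 0.32*n^4 - 3.85*n^3 - 2.98*n^2 - 1.85*n - 1.04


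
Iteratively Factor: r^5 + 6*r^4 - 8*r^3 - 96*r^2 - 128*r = (r + 2)*(r^4 + 4*r^3 - 16*r^2 - 64*r) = (r - 4)*(r + 2)*(r^3 + 8*r^2 + 16*r) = r*(r - 4)*(r + 2)*(r^2 + 8*r + 16) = r*(r - 4)*(r + 2)*(r + 4)*(r + 4)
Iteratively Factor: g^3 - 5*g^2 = (g)*(g^2 - 5*g) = g^2*(g - 5)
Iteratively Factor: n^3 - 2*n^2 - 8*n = (n - 4)*(n^2 + 2*n) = n*(n - 4)*(n + 2)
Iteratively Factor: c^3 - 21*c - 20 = (c - 5)*(c^2 + 5*c + 4) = (c - 5)*(c + 1)*(c + 4)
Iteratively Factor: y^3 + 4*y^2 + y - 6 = (y - 1)*(y^2 + 5*y + 6) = (y - 1)*(y + 3)*(y + 2)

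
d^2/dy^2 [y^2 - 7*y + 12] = 2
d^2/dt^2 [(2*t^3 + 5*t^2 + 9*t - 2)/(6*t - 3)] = 2*(8*t^3 - 12*t^2 + 6*t + 15)/(3*(8*t^3 - 12*t^2 + 6*t - 1))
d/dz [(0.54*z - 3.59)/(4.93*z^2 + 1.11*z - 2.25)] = (-2.6622*z^2 + 35.3974*z + 2.7699)/(24.3049*z^4 + 10.9446*z^3 - 20.9529*z^2 - 4.995*z + 5.0625)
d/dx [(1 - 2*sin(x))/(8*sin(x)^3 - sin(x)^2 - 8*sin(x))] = 2*(16*sin(x)^3 - 13*sin(x)^2 + sin(x) + 4)*cos(x)/((sin(x) + 8*cos(x)^2)^2*sin(x)^2)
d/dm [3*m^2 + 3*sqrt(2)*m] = 6*m + 3*sqrt(2)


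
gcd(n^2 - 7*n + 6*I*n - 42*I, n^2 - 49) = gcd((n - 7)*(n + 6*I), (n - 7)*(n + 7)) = n - 7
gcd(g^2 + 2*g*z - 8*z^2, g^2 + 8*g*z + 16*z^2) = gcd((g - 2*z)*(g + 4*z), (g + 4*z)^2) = g + 4*z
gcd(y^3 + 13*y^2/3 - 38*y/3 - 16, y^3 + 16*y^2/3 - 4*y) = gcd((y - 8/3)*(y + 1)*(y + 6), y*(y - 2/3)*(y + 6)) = y + 6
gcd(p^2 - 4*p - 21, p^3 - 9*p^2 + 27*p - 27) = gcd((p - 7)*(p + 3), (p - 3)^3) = 1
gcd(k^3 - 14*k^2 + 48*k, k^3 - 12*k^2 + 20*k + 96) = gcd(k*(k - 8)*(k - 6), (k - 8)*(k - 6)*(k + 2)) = k^2 - 14*k + 48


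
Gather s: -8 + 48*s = 48*s - 8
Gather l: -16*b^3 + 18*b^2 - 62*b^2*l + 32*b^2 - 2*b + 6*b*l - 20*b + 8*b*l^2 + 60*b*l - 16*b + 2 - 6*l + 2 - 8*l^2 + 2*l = -16*b^3 + 50*b^2 - 38*b + l^2*(8*b - 8) + l*(-62*b^2 + 66*b - 4) + 4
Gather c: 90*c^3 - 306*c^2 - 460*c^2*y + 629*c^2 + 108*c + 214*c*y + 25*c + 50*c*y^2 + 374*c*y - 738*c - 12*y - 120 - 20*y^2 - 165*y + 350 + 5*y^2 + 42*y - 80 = 90*c^3 + c^2*(323 - 460*y) + c*(50*y^2 + 588*y - 605) - 15*y^2 - 135*y + 150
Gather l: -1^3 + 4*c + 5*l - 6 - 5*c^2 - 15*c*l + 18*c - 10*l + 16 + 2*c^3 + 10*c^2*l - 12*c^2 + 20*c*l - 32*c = 2*c^3 - 17*c^2 - 10*c + l*(10*c^2 + 5*c - 5) + 9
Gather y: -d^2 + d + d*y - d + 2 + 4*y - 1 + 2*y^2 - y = -d^2 + 2*y^2 + y*(d + 3) + 1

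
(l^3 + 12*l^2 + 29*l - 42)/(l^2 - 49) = (l^2 + 5*l - 6)/(l - 7)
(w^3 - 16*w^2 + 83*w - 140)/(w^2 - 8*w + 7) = (w^2 - 9*w + 20)/(w - 1)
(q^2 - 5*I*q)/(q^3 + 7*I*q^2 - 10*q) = (q - 5*I)/(q^2 + 7*I*q - 10)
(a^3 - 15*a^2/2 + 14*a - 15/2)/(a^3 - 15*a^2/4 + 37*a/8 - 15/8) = 4*(a - 5)/(4*a - 5)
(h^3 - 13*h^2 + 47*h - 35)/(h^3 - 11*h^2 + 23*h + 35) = (h - 1)/(h + 1)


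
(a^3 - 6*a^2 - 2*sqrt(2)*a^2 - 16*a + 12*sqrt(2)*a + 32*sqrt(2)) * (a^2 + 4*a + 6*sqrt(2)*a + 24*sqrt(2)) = a^5 - 2*a^4 + 4*sqrt(2)*a^4 - 64*a^3 - 8*sqrt(2)*a^3 - 160*sqrt(2)*a^2 - 16*a^2 - 256*sqrt(2)*a + 960*a + 1536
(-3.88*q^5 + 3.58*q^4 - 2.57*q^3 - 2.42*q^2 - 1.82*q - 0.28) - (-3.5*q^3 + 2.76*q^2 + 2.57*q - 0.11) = -3.88*q^5 + 3.58*q^4 + 0.93*q^3 - 5.18*q^2 - 4.39*q - 0.17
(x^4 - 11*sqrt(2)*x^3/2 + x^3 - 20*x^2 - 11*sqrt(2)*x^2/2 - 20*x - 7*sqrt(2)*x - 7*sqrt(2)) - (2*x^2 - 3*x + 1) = x^4 - 11*sqrt(2)*x^3/2 + x^3 - 22*x^2 - 11*sqrt(2)*x^2/2 - 17*x - 7*sqrt(2)*x - 7*sqrt(2) - 1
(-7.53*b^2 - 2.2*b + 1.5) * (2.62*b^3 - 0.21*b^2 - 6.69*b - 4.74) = -19.7286*b^5 - 4.1827*b^4 + 54.7677*b^3 + 50.0952*b^2 + 0.393000000000001*b - 7.11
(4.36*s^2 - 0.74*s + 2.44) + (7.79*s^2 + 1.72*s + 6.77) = 12.15*s^2 + 0.98*s + 9.21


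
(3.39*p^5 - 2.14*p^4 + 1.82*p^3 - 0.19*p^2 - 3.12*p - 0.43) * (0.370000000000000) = 1.2543*p^5 - 0.7918*p^4 + 0.6734*p^3 - 0.0703*p^2 - 1.1544*p - 0.1591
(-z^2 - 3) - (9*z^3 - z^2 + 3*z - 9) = -9*z^3 - 3*z + 6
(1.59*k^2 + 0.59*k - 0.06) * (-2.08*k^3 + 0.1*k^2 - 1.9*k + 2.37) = -3.3072*k^5 - 1.0682*k^4 - 2.8372*k^3 + 2.6413*k^2 + 1.5123*k - 0.1422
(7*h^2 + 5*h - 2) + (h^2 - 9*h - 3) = 8*h^2 - 4*h - 5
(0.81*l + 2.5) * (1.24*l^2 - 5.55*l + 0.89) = 1.0044*l^3 - 1.3955*l^2 - 13.1541*l + 2.225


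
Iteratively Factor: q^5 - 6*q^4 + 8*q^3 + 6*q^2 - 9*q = (q - 3)*(q^4 - 3*q^3 - q^2 + 3*q) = (q - 3)^2*(q^3 - q) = q*(q - 3)^2*(q^2 - 1) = q*(q - 3)^2*(q - 1)*(q + 1)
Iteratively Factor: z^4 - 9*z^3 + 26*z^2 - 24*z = (z - 3)*(z^3 - 6*z^2 + 8*z) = (z - 4)*(z - 3)*(z^2 - 2*z) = z*(z - 4)*(z - 3)*(z - 2)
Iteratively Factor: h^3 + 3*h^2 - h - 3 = (h + 1)*(h^2 + 2*h - 3) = (h - 1)*(h + 1)*(h + 3)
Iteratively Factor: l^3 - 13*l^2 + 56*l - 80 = (l - 4)*(l^2 - 9*l + 20) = (l - 5)*(l - 4)*(l - 4)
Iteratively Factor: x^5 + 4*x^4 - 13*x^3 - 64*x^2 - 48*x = (x + 4)*(x^4 - 13*x^2 - 12*x) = x*(x + 4)*(x^3 - 13*x - 12) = x*(x - 4)*(x + 4)*(x^2 + 4*x + 3) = x*(x - 4)*(x + 3)*(x + 4)*(x + 1)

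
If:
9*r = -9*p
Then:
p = -r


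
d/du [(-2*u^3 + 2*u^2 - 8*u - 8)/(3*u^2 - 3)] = 2*(-u^4 + 7*u^2 + 6*u + 4)/(3*(u^4 - 2*u^2 + 1))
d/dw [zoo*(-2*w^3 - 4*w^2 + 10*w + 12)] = zoo*(w^2 + w + 1)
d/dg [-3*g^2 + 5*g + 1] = 5 - 6*g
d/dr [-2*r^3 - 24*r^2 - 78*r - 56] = -6*r^2 - 48*r - 78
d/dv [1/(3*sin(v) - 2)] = -3*cos(v)/(3*sin(v) - 2)^2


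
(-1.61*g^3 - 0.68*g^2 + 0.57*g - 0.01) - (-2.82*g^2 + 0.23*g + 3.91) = -1.61*g^3 + 2.14*g^2 + 0.34*g - 3.92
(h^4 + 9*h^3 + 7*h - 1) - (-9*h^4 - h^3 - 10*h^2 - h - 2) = 10*h^4 + 10*h^3 + 10*h^2 + 8*h + 1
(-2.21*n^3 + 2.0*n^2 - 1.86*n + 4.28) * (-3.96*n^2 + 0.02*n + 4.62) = 8.7516*n^5 - 7.9642*n^4 - 2.8046*n^3 - 7.746*n^2 - 8.5076*n + 19.7736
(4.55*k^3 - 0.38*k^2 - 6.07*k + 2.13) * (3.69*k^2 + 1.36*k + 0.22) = 16.7895*k^5 + 4.7858*k^4 - 21.9141*k^3 - 0.479100000000002*k^2 + 1.5614*k + 0.4686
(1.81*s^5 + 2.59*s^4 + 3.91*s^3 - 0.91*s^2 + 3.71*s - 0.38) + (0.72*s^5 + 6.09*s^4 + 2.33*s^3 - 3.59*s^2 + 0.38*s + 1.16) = 2.53*s^5 + 8.68*s^4 + 6.24*s^3 - 4.5*s^2 + 4.09*s + 0.78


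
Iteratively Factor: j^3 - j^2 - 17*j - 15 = (j - 5)*(j^2 + 4*j + 3) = (j - 5)*(j + 3)*(j + 1)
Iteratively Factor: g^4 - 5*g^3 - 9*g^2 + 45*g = (g - 5)*(g^3 - 9*g) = (g - 5)*(g - 3)*(g^2 + 3*g) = g*(g - 5)*(g - 3)*(g + 3)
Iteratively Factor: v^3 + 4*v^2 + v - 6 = (v - 1)*(v^2 + 5*v + 6) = (v - 1)*(v + 2)*(v + 3)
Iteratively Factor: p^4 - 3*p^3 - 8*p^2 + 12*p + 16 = (p + 2)*(p^3 - 5*p^2 + 2*p + 8) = (p - 4)*(p + 2)*(p^2 - p - 2) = (p - 4)*(p + 1)*(p + 2)*(p - 2)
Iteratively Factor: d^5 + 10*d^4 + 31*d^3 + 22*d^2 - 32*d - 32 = (d + 4)*(d^4 + 6*d^3 + 7*d^2 - 6*d - 8) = (d - 1)*(d + 4)*(d^3 + 7*d^2 + 14*d + 8) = (d - 1)*(d + 2)*(d + 4)*(d^2 + 5*d + 4) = (d - 1)*(d + 2)*(d + 4)^2*(d + 1)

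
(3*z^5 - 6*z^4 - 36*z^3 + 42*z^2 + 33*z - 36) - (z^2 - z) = 3*z^5 - 6*z^4 - 36*z^3 + 41*z^2 + 34*z - 36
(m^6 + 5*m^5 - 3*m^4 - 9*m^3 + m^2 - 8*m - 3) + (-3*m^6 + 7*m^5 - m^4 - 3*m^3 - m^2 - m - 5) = -2*m^6 + 12*m^5 - 4*m^4 - 12*m^3 - 9*m - 8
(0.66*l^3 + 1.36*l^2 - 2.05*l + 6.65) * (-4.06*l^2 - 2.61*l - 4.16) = -2.6796*l^5 - 7.2442*l^4 + 2.0278*l^3 - 27.3061*l^2 - 8.8285*l - 27.664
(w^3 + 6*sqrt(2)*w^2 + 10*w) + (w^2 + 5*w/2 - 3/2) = w^3 + w^2 + 6*sqrt(2)*w^2 + 25*w/2 - 3/2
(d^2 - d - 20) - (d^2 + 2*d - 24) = 4 - 3*d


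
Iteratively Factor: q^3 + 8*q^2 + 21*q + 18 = (q + 3)*(q^2 + 5*q + 6) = (q + 2)*(q + 3)*(q + 3)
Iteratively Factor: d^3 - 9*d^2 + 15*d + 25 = (d + 1)*(d^2 - 10*d + 25) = (d - 5)*(d + 1)*(d - 5)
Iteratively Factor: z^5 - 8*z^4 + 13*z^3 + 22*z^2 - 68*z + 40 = (z + 2)*(z^4 - 10*z^3 + 33*z^2 - 44*z + 20) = (z - 5)*(z + 2)*(z^3 - 5*z^2 + 8*z - 4) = (z - 5)*(z - 1)*(z + 2)*(z^2 - 4*z + 4) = (z - 5)*(z - 2)*(z - 1)*(z + 2)*(z - 2)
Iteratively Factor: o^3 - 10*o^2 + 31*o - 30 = (o - 2)*(o^2 - 8*o + 15) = (o - 5)*(o - 2)*(o - 3)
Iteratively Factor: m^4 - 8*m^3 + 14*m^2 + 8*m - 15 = (m + 1)*(m^3 - 9*m^2 + 23*m - 15) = (m - 1)*(m + 1)*(m^2 - 8*m + 15) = (m - 5)*(m - 1)*(m + 1)*(m - 3)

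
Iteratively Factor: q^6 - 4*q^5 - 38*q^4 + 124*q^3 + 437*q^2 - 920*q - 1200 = (q + 4)*(q^5 - 8*q^4 - 6*q^3 + 148*q^2 - 155*q - 300) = (q + 1)*(q + 4)*(q^4 - 9*q^3 + 3*q^2 + 145*q - 300) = (q - 5)*(q + 1)*(q + 4)*(q^3 - 4*q^2 - 17*q + 60) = (q - 5)*(q + 1)*(q + 4)^2*(q^2 - 8*q + 15) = (q - 5)*(q - 3)*(q + 1)*(q + 4)^2*(q - 5)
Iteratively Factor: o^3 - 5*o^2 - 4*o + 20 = (o + 2)*(o^2 - 7*o + 10) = (o - 2)*(o + 2)*(o - 5)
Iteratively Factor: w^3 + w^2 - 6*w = (w)*(w^2 + w - 6) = w*(w + 3)*(w - 2)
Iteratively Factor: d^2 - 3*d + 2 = (d - 2)*(d - 1)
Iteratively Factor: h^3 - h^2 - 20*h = (h - 5)*(h^2 + 4*h) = (h - 5)*(h + 4)*(h)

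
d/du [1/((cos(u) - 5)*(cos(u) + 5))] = sin(2*u)/((cos(u) - 5)^2*(cos(u) + 5)^2)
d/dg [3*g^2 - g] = 6*g - 1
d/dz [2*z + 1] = 2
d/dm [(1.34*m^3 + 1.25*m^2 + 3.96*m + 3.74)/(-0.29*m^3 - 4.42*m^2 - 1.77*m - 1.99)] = (-5.5603*m^4 - 2.4468*m^3 + 10.5447*m^2 + 28.0866*m - 1.2606)/(0.0841*m^6 + 2.5636*m^5 + 20.563*m^4 + 16.801*m^3 + 20.7245*m^2 + 7.0446*m + 3.9601)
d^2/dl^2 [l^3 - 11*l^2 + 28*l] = 6*l - 22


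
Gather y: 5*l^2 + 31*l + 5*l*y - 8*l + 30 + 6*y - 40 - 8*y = 5*l^2 + 23*l + y*(5*l - 2) - 10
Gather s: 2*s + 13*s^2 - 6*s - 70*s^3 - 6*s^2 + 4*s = -70*s^3 + 7*s^2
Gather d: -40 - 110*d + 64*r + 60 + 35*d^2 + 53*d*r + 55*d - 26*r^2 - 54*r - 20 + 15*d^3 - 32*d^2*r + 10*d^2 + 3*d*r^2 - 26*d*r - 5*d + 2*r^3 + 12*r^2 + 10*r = 15*d^3 + d^2*(45 - 32*r) + d*(3*r^2 + 27*r - 60) + 2*r^3 - 14*r^2 + 20*r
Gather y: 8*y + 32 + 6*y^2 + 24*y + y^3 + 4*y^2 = y^3 + 10*y^2 + 32*y + 32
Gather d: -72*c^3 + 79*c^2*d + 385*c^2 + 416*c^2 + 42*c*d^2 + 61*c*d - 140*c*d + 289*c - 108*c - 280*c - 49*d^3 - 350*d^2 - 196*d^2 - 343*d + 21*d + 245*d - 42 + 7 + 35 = -72*c^3 + 801*c^2 - 99*c - 49*d^3 + d^2*(42*c - 546) + d*(79*c^2 - 79*c - 77)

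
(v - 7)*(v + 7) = v^2 - 49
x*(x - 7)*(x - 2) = x^3 - 9*x^2 + 14*x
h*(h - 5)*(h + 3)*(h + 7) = h^4 + 5*h^3 - 29*h^2 - 105*h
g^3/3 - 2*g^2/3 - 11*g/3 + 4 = (g/3 + 1)*(g - 4)*(g - 1)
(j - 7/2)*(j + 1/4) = j^2 - 13*j/4 - 7/8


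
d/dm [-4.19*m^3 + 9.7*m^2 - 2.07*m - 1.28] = -12.57*m^2 + 19.4*m - 2.07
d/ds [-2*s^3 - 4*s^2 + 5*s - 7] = -6*s^2 - 8*s + 5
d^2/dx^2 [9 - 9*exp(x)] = -9*exp(x)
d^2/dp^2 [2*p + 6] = 0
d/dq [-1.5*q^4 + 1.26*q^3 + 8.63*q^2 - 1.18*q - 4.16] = -6.0*q^3 + 3.78*q^2 + 17.26*q - 1.18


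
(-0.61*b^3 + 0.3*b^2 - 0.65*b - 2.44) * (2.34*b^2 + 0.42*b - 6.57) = -1.4274*b^5 + 0.4458*b^4 + 2.6127*b^3 - 7.9536*b^2 + 3.2457*b + 16.0308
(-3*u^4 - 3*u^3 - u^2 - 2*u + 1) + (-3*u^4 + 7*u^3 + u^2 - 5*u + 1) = -6*u^4 + 4*u^3 - 7*u + 2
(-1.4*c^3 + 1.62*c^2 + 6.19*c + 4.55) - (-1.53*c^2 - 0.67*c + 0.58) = -1.4*c^3 + 3.15*c^2 + 6.86*c + 3.97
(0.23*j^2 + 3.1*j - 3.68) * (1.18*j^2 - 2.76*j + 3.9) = 0.2714*j^4 + 3.0232*j^3 - 12.0014*j^2 + 22.2468*j - 14.352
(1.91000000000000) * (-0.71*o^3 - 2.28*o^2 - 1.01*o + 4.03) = -1.3561*o^3 - 4.3548*o^2 - 1.9291*o + 7.6973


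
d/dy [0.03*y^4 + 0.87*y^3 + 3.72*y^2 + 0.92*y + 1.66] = 0.12*y^3 + 2.61*y^2 + 7.44*y + 0.92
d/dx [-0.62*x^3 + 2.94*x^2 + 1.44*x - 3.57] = -1.86*x^2 + 5.88*x + 1.44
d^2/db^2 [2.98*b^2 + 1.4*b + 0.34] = 5.96000000000000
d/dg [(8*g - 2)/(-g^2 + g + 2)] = 2*(4*g^2 - 2*g + 9)/(g^4 - 2*g^3 - 3*g^2 + 4*g + 4)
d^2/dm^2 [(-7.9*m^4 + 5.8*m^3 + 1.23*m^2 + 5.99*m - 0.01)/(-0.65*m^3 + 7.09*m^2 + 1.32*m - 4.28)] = (-7.105427357601e-15*m^8 + 1.13686837721616e-13*m^7 + 753.29443*m^6 + 266.697270000001*m^5 - 1002.79737*m^4 - 1628.62495*m^3 + 1912.17759*m^2 - 1727.6922*m - 112.10372)/(0.274625*m^9 - 8.986575*m^8 + 96.349695*m^7 - 314.476609*m^6 - 314.010276*m^5 + 586.348116*m^4 + 273.754896*m^3 - 367.259952*m^2 - 72.540864*m + 78.402752)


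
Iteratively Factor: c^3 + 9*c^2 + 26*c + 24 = (c + 2)*(c^2 + 7*c + 12) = (c + 2)*(c + 4)*(c + 3)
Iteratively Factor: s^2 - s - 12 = (s - 4)*(s + 3)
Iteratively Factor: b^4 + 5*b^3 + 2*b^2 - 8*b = (b + 2)*(b^3 + 3*b^2 - 4*b) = b*(b + 2)*(b^2 + 3*b - 4) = b*(b - 1)*(b + 2)*(b + 4)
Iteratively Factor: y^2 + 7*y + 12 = (y + 4)*(y + 3)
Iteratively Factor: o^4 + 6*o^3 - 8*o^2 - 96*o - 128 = (o + 4)*(o^3 + 2*o^2 - 16*o - 32) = (o + 2)*(o + 4)*(o^2 - 16) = (o + 2)*(o + 4)^2*(o - 4)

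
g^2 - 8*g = g*(g - 8)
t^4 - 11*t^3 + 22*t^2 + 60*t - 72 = (t - 6)^2*(t - 1)*(t + 2)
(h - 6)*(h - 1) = h^2 - 7*h + 6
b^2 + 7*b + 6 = (b + 1)*(b + 6)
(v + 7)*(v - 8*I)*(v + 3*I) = v^3 + 7*v^2 - 5*I*v^2 + 24*v - 35*I*v + 168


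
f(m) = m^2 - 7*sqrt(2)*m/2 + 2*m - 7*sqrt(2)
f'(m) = 2*m - 7*sqrt(2)/2 + 2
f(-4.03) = 18.23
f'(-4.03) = -11.01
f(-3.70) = 14.70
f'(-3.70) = -10.35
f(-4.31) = 21.39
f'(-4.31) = -11.57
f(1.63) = -12.05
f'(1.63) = 0.31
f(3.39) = -8.41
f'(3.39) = 3.83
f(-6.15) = 46.06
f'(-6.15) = -15.25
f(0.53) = -11.18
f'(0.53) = -1.89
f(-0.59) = -7.81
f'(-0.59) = -4.13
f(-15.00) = 259.35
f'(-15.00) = -32.95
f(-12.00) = 169.50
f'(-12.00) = -26.95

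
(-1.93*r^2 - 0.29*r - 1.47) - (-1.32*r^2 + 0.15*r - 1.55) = -0.61*r^2 - 0.44*r + 0.0800000000000001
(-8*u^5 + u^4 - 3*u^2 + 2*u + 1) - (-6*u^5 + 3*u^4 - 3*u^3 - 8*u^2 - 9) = -2*u^5 - 2*u^4 + 3*u^3 + 5*u^2 + 2*u + 10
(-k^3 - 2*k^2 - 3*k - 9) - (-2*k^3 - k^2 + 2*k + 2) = k^3 - k^2 - 5*k - 11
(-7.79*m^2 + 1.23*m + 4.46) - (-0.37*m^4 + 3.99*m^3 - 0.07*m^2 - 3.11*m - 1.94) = 0.37*m^4 - 3.99*m^3 - 7.72*m^2 + 4.34*m + 6.4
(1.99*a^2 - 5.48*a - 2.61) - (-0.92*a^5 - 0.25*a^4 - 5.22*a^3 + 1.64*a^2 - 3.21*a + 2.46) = 0.92*a^5 + 0.25*a^4 + 5.22*a^3 + 0.35*a^2 - 2.27*a - 5.07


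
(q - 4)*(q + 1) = q^2 - 3*q - 4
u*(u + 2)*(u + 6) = u^3 + 8*u^2 + 12*u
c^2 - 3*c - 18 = (c - 6)*(c + 3)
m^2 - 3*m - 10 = (m - 5)*(m + 2)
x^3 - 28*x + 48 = (x - 4)*(x - 2)*(x + 6)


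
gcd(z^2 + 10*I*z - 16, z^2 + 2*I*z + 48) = z + 8*I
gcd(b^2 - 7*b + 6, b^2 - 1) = b - 1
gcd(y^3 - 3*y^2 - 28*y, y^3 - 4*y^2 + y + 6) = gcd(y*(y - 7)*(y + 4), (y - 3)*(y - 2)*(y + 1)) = 1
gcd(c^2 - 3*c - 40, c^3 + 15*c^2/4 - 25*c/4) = c + 5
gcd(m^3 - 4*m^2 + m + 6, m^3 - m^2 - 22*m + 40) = m - 2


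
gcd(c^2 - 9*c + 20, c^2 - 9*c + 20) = c^2 - 9*c + 20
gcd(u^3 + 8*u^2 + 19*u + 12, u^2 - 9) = u + 3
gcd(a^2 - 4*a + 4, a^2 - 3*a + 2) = a - 2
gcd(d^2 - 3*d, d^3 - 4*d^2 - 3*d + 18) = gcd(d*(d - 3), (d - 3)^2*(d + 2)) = d - 3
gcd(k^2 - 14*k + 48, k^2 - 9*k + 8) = k - 8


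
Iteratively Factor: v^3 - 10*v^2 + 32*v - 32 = (v - 4)*(v^2 - 6*v + 8) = (v - 4)^2*(v - 2)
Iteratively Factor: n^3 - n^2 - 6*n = (n - 3)*(n^2 + 2*n) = (n - 3)*(n + 2)*(n)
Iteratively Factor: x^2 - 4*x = (x)*(x - 4)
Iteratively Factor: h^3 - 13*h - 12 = (h + 3)*(h^2 - 3*h - 4) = (h - 4)*(h + 3)*(h + 1)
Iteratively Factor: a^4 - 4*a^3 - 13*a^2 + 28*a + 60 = (a + 2)*(a^3 - 6*a^2 - a + 30) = (a - 5)*(a + 2)*(a^2 - a - 6) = (a - 5)*(a - 3)*(a + 2)*(a + 2)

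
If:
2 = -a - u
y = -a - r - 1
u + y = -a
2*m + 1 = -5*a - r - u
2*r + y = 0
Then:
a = -2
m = 5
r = -1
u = 0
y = 2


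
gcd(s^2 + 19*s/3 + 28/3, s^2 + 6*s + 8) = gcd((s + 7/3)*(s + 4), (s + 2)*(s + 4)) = s + 4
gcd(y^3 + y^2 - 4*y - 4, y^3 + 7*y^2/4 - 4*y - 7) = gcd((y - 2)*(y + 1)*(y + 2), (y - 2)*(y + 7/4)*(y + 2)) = y^2 - 4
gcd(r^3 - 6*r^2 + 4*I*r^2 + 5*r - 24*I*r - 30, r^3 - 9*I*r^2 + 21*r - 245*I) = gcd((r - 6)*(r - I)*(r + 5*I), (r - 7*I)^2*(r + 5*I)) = r + 5*I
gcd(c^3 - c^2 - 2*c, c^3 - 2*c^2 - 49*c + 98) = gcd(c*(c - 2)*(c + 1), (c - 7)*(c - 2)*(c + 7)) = c - 2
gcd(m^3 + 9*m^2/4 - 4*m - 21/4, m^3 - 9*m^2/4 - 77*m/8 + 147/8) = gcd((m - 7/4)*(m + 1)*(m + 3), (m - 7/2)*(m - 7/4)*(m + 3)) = m^2 + 5*m/4 - 21/4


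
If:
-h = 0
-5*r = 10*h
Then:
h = 0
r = 0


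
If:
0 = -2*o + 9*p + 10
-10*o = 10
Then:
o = -1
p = -4/3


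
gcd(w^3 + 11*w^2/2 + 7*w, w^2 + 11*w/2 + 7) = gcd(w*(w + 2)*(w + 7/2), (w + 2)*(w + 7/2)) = w^2 + 11*w/2 + 7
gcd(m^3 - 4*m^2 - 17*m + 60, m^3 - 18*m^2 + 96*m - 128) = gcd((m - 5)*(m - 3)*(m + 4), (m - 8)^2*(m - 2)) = 1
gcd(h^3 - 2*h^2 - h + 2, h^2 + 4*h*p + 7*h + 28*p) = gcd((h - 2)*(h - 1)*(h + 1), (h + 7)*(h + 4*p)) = 1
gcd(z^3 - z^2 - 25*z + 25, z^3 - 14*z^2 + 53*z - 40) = z^2 - 6*z + 5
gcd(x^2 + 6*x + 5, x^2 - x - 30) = x + 5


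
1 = 1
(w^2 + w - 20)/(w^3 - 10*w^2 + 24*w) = (w + 5)/(w*(w - 6))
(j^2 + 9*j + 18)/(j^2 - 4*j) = (j^2 + 9*j + 18)/(j*(j - 4))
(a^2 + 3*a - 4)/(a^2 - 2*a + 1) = (a + 4)/(a - 1)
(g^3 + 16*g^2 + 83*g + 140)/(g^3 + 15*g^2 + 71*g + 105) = (g + 4)/(g + 3)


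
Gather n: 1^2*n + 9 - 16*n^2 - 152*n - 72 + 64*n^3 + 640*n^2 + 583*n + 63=64*n^3 + 624*n^2 + 432*n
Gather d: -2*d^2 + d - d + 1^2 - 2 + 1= -2*d^2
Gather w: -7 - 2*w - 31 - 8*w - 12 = -10*w - 50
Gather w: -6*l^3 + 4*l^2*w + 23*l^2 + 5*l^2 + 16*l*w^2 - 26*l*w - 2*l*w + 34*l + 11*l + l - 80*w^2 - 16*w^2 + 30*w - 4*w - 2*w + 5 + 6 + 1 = -6*l^3 + 28*l^2 + 46*l + w^2*(16*l - 96) + w*(4*l^2 - 28*l + 24) + 12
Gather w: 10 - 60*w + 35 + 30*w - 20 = 25 - 30*w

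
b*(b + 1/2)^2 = b^3 + b^2 + b/4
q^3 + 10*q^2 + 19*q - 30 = (q - 1)*(q + 5)*(q + 6)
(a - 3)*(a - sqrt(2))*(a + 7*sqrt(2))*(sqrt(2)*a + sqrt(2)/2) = sqrt(2)*a^4 - 5*sqrt(2)*a^3/2 + 12*a^3 - 30*a^2 - 31*sqrt(2)*a^2/2 - 18*a + 35*sqrt(2)*a + 21*sqrt(2)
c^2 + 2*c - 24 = (c - 4)*(c + 6)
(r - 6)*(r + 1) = r^2 - 5*r - 6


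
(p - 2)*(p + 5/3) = p^2 - p/3 - 10/3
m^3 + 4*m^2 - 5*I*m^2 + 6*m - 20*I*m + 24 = (m + 4)*(m - 6*I)*(m + I)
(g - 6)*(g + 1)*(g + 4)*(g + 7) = g^4 + 6*g^3 - 33*g^2 - 206*g - 168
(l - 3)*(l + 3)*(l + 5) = l^3 + 5*l^2 - 9*l - 45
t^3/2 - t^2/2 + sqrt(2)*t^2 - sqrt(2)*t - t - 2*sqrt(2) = (t/2 + sqrt(2))*(t - 2)*(t + 1)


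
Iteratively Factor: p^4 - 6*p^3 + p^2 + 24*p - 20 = (p + 2)*(p^3 - 8*p^2 + 17*p - 10) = (p - 5)*(p + 2)*(p^2 - 3*p + 2) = (p - 5)*(p - 2)*(p + 2)*(p - 1)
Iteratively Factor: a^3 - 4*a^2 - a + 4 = (a + 1)*(a^2 - 5*a + 4) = (a - 1)*(a + 1)*(a - 4)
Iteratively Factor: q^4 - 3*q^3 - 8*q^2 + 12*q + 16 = (q + 2)*(q^3 - 5*q^2 + 2*q + 8) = (q - 4)*(q + 2)*(q^2 - q - 2) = (q - 4)*(q - 2)*(q + 2)*(q + 1)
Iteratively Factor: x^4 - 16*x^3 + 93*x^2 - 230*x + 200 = (x - 4)*(x^3 - 12*x^2 + 45*x - 50) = (x - 5)*(x - 4)*(x^2 - 7*x + 10) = (x - 5)^2*(x - 4)*(x - 2)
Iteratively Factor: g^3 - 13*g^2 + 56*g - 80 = (g - 5)*(g^2 - 8*g + 16) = (g - 5)*(g - 4)*(g - 4)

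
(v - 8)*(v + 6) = v^2 - 2*v - 48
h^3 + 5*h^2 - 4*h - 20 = (h - 2)*(h + 2)*(h + 5)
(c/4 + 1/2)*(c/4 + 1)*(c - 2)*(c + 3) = c^4/16 + 7*c^3/16 + c^2/2 - 7*c/4 - 3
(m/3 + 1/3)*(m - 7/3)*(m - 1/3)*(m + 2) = m^4/3 + m^3/9 - 47*m^2/27 - m + 14/27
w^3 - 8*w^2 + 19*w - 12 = (w - 4)*(w - 3)*(w - 1)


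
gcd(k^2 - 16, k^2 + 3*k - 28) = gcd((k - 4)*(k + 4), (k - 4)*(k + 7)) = k - 4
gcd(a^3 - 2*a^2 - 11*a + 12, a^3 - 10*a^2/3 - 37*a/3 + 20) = a + 3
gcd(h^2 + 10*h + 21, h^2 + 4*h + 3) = h + 3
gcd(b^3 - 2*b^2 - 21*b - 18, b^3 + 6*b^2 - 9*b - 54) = b + 3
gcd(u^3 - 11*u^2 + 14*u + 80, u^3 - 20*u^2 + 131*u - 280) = u^2 - 13*u + 40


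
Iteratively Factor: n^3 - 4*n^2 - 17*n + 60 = (n - 3)*(n^2 - n - 20) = (n - 5)*(n - 3)*(n + 4)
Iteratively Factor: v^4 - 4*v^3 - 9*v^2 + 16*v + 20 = (v + 2)*(v^3 - 6*v^2 + 3*v + 10) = (v + 1)*(v + 2)*(v^2 - 7*v + 10) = (v - 2)*(v + 1)*(v + 2)*(v - 5)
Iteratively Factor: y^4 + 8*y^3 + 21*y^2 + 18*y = (y + 3)*(y^3 + 5*y^2 + 6*y) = (y + 3)^2*(y^2 + 2*y) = (y + 2)*(y + 3)^2*(y)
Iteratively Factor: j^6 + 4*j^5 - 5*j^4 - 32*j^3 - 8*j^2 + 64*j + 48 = (j + 2)*(j^5 + 2*j^4 - 9*j^3 - 14*j^2 + 20*j + 24) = (j + 2)*(j + 3)*(j^4 - j^3 - 6*j^2 + 4*j + 8) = (j + 2)^2*(j + 3)*(j^3 - 3*j^2 + 4) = (j - 2)*(j + 2)^2*(j + 3)*(j^2 - j - 2) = (j - 2)^2*(j + 2)^2*(j + 3)*(j + 1)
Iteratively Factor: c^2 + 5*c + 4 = (c + 4)*(c + 1)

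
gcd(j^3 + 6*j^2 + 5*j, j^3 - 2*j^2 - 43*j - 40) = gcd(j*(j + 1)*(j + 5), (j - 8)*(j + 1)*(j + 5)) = j^2 + 6*j + 5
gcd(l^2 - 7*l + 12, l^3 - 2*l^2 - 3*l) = l - 3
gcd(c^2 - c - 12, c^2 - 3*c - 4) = c - 4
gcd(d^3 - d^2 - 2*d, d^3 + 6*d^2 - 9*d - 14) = d^2 - d - 2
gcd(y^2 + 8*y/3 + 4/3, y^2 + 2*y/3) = y + 2/3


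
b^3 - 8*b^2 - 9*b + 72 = (b - 8)*(b - 3)*(b + 3)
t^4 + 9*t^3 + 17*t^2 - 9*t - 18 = (t - 1)*(t + 1)*(t + 3)*(t + 6)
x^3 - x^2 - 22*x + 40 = (x - 4)*(x - 2)*(x + 5)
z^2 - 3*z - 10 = (z - 5)*(z + 2)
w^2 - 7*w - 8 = (w - 8)*(w + 1)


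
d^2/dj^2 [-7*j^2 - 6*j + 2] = -14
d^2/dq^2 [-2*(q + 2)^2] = -4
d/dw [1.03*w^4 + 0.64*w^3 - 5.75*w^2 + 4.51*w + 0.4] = 4.12*w^3 + 1.92*w^2 - 11.5*w + 4.51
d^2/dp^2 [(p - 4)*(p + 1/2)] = 2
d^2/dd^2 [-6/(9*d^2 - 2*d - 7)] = 12*(-81*d^2 + 18*d + 4*(9*d - 1)^2 + 63)/(-9*d^2 + 2*d + 7)^3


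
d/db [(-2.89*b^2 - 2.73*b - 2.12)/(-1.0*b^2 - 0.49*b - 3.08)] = (-1.3139*b^2 + 13.5624*b + 7.3696)/(1.0*b^4 + 0.98*b^3 + 6.4001*b^2 + 3.0184*b + 9.4864)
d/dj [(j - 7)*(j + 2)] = 2*j - 5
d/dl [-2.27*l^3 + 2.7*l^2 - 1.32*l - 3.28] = -6.81*l^2 + 5.4*l - 1.32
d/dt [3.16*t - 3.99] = 3.16000000000000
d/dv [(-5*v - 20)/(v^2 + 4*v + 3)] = 5*(-v^2 - 4*v + 2*(v + 2)*(v + 4) - 3)/(v^2 + 4*v + 3)^2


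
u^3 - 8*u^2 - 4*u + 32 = (u - 8)*(u - 2)*(u + 2)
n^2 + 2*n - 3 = (n - 1)*(n + 3)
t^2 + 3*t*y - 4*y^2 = (t - y)*(t + 4*y)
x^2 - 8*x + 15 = (x - 5)*(x - 3)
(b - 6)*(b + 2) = b^2 - 4*b - 12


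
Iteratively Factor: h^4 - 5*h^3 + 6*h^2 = (h)*(h^3 - 5*h^2 + 6*h) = h*(h - 2)*(h^2 - 3*h) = h*(h - 3)*(h - 2)*(h)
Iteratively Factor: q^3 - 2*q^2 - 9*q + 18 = (q - 3)*(q^2 + q - 6) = (q - 3)*(q - 2)*(q + 3)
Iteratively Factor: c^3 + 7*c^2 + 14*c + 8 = (c + 1)*(c^2 + 6*c + 8) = (c + 1)*(c + 2)*(c + 4)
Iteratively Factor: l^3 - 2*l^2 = (l - 2)*(l^2) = l*(l - 2)*(l)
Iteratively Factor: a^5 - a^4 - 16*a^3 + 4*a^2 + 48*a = (a - 2)*(a^4 + a^3 - 14*a^2 - 24*a) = (a - 2)*(a + 2)*(a^3 - a^2 - 12*a) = (a - 2)*(a + 2)*(a + 3)*(a^2 - 4*a) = a*(a - 2)*(a + 2)*(a + 3)*(a - 4)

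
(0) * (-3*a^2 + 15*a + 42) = 0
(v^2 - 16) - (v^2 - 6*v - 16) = 6*v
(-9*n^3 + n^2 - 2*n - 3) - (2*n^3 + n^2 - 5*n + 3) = -11*n^3 + 3*n - 6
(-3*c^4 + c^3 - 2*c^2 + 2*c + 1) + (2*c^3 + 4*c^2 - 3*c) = -3*c^4 + 3*c^3 + 2*c^2 - c + 1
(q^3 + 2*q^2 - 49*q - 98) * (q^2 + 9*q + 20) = q^5 + 11*q^4 - 11*q^3 - 499*q^2 - 1862*q - 1960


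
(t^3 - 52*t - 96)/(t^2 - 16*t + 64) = (t^2 + 8*t + 12)/(t - 8)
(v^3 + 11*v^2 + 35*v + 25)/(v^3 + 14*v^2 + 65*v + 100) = (v + 1)/(v + 4)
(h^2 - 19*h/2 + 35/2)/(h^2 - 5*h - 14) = (h - 5/2)/(h + 2)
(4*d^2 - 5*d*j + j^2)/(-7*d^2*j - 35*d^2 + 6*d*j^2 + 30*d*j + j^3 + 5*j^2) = (-4*d + j)/(7*d*j + 35*d + j^2 + 5*j)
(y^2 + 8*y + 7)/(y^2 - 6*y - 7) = (y + 7)/(y - 7)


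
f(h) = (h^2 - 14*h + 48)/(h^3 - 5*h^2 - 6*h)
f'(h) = (2*h - 14)/(h^3 - 5*h^2 - 6*h) + (-3*h^2 + 10*h + 6)*(h^2 - 14*h + 48)/(h^3 - 5*h^2 - 6*h)^2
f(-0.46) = 34.06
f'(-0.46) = 6.94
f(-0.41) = 34.77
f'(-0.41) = 21.74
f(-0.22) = 47.90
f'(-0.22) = 150.50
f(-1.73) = -7.70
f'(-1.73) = -14.22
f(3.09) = -0.39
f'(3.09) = 0.30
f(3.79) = -0.23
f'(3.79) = 0.16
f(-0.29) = 40.26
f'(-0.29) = 77.27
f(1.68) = -1.40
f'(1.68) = 1.58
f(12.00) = 0.03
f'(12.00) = 0.00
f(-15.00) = -0.11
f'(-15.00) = -0.01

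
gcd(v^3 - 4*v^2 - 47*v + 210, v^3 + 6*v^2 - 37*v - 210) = v^2 + v - 42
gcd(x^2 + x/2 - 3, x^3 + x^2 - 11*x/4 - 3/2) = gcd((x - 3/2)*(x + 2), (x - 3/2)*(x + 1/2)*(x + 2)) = x^2 + x/2 - 3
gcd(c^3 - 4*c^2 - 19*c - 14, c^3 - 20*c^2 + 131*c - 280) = c - 7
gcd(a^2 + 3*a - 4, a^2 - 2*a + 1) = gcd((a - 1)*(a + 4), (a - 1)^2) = a - 1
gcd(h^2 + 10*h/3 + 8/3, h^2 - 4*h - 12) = h + 2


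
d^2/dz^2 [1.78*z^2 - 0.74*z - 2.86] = 3.56000000000000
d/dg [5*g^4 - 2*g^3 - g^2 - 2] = 2*g*(10*g^2 - 3*g - 1)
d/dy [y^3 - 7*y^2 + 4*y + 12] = 3*y^2 - 14*y + 4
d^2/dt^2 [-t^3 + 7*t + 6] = -6*t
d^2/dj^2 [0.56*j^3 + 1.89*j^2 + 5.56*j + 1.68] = 3.36*j + 3.78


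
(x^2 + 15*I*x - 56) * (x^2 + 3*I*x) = x^4 + 18*I*x^3 - 101*x^2 - 168*I*x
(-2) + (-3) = -5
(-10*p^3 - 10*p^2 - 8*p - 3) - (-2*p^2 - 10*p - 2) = -10*p^3 - 8*p^2 + 2*p - 1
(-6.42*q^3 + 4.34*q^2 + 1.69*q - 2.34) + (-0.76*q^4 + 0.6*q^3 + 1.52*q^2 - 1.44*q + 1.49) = -0.76*q^4 - 5.82*q^3 + 5.86*q^2 + 0.25*q - 0.85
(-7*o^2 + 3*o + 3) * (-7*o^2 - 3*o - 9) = 49*o^4 + 33*o^2 - 36*o - 27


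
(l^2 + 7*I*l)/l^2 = (l + 7*I)/l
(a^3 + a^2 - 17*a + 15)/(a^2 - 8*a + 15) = (a^2 + 4*a - 5)/(a - 5)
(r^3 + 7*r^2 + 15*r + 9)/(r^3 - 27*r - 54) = (r + 1)/(r - 6)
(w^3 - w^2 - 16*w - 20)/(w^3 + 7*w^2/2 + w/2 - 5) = 2*(w^2 - 3*w - 10)/(2*w^2 + 3*w - 5)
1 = 1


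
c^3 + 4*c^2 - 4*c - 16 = (c - 2)*(c + 2)*(c + 4)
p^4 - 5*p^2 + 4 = (p - 2)*(p - 1)*(p + 1)*(p + 2)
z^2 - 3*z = z*(z - 3)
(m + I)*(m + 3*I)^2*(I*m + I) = I*m^4 - 7*m^3 + I*m^3 - 7*m^2 - 15*I*m^2 + 9*m - 15*I*m + 9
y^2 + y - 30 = (y - 5)*(y + 6)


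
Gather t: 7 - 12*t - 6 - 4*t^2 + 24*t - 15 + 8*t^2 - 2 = 4*t^2 + 12*t - 16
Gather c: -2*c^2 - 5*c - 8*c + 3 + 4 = -2*c^2 - 13*c + 7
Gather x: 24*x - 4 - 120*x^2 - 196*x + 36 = -120*x^2 - 172*x + 32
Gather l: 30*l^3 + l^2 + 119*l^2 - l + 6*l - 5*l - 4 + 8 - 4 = 30*l^3 + 120*l^2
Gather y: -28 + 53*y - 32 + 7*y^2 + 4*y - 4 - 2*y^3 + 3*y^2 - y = -2*y^3 + 10*y^2 + 56*y - 64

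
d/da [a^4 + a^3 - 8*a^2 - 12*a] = 4*a^3 + 3*a^2 - 16*a - 12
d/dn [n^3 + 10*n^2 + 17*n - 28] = 3*n^2 + 20*n + 17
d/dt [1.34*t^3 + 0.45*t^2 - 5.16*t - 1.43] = 4.02*t^2 + 0.9*t - 5.16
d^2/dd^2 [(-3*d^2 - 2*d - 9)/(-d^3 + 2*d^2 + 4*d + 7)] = 2*(3*d^6 + 6*d^5 + 78*d^4 - 5*d^3 - 42*d^2 + 321*d + 109)/(d^9 - 6*d^8 + 19*d^6 + 84*d^5 - 12*d^4 - 253*d^3 - 630*d^2 - 588*d - 343)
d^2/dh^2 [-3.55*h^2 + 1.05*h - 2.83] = -7.10000000000000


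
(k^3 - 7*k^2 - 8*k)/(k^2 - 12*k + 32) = k*(k + 1)/(k - 4)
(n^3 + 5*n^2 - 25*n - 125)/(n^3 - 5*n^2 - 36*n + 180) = (n^2 + 10*n + 25)/(n^2 - 36)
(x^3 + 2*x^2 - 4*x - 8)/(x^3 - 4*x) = (x + 2)/x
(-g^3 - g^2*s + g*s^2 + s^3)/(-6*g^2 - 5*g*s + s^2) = (-g^2 + s^2)/(-6*g + s)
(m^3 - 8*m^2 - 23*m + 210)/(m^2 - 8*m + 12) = (m^2 - 2*m - 35)/(m - 2)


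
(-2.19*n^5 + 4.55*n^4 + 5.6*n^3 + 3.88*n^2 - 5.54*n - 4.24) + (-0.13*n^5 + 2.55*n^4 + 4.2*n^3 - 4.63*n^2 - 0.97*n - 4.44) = -2.32*n^5 + 7.1*n^4 + 9.8*n^3 - 0.75*n^2 - 6.51*n - 8.68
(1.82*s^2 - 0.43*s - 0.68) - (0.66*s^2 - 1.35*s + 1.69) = 1.16*s^2 + 0.92*s - 2.37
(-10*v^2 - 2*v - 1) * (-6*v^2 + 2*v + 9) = 60*v^4 - 8*v^3 - 88*v^2 - 20*v - 9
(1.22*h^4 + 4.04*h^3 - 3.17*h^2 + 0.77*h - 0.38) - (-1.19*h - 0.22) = 1.22*h^4 + 4.04*h^3 - 3.17*h^2 + 1.96*h - 0.16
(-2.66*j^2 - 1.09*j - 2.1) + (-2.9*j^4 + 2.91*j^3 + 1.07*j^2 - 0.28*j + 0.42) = -2.9*j^4 + 2.91*j^3 - 1.59*j^2 - 1.37*j - 1.68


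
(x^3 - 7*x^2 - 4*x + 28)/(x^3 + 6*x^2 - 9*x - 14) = (x^2 - 5*x - 14)/(x^2 + 8*x + 7)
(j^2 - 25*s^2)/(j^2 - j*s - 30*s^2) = (-j + 5*s)/(-j + 6*s)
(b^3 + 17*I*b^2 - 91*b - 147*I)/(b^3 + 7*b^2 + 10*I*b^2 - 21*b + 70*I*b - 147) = (b + 7*I)/(b + 7)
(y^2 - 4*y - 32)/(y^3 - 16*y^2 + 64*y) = (y + 4)/(y*(y - 8))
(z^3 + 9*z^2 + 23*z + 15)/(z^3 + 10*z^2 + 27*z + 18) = (z + 5)/(z + 6)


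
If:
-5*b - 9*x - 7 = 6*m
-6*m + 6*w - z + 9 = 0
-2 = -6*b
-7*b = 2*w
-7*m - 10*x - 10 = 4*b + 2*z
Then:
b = 1/3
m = 22/45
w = -7/6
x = -58/45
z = -14/15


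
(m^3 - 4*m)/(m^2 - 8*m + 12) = m*(m + 2)/(m - 6)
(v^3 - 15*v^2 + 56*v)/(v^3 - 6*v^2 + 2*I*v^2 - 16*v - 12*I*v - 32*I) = v*(v - 7)/(v^2 + 2*v*(1 + I) + 4*I)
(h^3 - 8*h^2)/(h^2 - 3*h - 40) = h^2/(h + 5)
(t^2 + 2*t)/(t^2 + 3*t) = (t + 2)/(t + 3)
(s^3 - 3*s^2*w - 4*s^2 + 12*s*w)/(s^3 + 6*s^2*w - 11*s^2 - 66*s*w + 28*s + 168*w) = s*(s - 3*w)/(s^2 + 6*s*w - 7*s - 42*w)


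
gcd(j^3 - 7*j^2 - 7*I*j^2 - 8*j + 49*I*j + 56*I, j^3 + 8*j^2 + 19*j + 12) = j + 1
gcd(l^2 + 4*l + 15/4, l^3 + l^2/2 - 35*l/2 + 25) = 1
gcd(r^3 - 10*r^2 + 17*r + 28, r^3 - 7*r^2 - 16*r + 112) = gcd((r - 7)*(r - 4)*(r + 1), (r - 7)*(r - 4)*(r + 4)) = r^2 - 11*r + 28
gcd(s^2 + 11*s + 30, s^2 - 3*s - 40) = s + 5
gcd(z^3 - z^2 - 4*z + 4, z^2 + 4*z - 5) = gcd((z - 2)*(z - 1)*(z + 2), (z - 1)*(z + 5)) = z - 1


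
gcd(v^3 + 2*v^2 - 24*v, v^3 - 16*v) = v^2 - 4*v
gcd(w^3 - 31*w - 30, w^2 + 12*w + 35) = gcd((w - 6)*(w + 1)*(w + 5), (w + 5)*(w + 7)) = w + 5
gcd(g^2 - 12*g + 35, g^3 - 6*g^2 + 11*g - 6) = 1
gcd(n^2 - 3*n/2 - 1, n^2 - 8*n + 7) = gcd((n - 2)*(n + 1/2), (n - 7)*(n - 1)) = 1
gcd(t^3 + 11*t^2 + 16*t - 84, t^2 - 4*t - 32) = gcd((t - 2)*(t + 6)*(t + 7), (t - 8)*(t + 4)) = 1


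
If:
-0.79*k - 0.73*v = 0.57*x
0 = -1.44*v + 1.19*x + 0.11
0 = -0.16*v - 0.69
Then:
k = 7.82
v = -4.31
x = -5.31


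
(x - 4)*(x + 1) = x^2 - 3*x - 4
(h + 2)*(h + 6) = h^2 + 8*h + 12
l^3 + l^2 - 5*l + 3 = (l - 1)^2*(l + 3)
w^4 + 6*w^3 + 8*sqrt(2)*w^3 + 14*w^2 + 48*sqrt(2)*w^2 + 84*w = w*(w + 6)*(w + sqrt(2))*(w + 7*sqrt(2))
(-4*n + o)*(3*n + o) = -12*n^2 - n*o + o^2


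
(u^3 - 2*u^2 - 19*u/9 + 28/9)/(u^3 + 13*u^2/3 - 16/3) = (u - 7/3)/(u + 4)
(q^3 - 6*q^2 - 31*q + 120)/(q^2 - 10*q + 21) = (q^2 - 3*q - 40)/(q - 7)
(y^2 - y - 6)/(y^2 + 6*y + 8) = (y - 3)/(y + 4)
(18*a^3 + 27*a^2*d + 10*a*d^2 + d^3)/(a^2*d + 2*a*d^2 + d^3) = (18*a^2 + 9*a*d + d^2)/(d*(a + d))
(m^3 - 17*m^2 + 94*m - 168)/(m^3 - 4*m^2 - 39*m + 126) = (m^2 - 10*m + 24)/(m^2 + 3*m - 18)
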